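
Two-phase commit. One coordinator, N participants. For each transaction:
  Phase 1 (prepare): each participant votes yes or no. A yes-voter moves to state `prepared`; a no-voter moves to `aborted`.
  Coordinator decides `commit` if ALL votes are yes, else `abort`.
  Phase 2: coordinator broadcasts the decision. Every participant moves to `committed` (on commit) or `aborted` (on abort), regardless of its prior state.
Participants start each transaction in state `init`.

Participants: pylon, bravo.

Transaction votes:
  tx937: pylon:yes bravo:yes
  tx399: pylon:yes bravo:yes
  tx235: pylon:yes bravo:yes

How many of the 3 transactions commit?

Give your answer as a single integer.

tx937: all yes -> commit (commits=1)
tx399: all yes -> commit (commits=2)
tx235: all yes -> commit (commits=3)

Answer: 3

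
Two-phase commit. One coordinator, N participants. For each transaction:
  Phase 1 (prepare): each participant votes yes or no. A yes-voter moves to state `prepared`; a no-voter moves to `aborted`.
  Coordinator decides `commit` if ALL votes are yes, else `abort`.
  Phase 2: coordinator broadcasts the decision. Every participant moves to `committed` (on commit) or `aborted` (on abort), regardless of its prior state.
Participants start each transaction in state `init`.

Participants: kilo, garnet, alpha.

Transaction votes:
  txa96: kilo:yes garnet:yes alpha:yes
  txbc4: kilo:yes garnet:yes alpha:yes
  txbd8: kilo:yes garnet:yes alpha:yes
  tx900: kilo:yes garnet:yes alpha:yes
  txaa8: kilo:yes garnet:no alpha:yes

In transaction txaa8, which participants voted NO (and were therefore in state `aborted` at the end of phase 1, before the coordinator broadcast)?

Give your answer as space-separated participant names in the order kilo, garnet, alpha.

Txn txaa8 phase 1: kilo yes -> prepared; garnet no -> aborted; alpha yes -> prepared

Answer: garnet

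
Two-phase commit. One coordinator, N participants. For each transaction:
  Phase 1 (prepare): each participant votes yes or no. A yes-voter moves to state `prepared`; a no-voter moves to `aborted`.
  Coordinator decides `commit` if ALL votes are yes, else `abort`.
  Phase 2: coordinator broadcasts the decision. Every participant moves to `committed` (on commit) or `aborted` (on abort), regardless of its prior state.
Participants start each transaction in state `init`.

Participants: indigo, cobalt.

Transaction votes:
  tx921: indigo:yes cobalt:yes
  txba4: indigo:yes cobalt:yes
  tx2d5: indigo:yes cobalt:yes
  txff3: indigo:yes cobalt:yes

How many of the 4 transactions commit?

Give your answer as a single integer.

Answer: 4

Derivation:
tx921: all yes -> commit (commits=1)
txba4: all yes -> commit (commits=2)
tx2d5: all yes -> commit (commits=3)
txff3: all yes -> commit (commits=4)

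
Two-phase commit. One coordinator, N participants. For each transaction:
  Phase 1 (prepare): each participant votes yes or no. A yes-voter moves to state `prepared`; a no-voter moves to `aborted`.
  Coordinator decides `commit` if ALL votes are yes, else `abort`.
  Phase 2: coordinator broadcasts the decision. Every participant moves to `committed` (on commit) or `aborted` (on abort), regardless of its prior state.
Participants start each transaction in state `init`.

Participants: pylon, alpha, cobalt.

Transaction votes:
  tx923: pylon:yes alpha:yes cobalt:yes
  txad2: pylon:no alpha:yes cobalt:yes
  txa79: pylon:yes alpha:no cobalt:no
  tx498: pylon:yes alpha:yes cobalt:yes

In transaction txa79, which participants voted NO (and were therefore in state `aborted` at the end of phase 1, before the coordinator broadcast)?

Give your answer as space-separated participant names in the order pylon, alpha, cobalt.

Txn txa79 phase 1: pylon yes -> prepared; alpha no -> aborted; cobalt no -> aborted

Answer: alpha cobalt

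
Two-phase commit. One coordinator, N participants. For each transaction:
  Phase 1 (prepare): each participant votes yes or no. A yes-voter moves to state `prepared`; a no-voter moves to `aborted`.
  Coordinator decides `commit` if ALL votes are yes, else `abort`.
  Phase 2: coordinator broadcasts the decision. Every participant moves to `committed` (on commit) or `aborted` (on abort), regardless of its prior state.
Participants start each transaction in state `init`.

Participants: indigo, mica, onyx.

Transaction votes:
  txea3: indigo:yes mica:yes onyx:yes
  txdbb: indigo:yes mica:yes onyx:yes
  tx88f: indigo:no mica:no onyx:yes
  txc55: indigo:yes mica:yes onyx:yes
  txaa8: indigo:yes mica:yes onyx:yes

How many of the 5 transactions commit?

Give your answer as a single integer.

Answer: 4

Derivation:
txea3: all yes -> commit (commits=1)
txdbb: all yes -> commit (commits=2)
tx88f: no from indigo, mica -> abort (commits=2)
txc55: all yes -> commit (commits=3)
txaa8: all yes -> commit (commits=4)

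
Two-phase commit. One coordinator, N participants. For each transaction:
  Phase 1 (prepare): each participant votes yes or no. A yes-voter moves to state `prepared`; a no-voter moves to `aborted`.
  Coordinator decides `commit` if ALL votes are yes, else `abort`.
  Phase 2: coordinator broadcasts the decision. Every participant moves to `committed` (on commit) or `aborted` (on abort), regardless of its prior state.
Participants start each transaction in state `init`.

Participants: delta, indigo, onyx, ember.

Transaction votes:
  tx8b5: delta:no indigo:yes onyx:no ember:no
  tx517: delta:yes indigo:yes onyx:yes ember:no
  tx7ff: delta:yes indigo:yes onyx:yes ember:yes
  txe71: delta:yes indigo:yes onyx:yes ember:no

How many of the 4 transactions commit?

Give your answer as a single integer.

tx8b5: no from delta, onyx, ember -> abort (commits=0)
tx517: no from ember -> abort (commits=0)
tx7ff: all yes -> commit (commits=1)
txe71: no from ember -> abort (commits=1)

Answer: 1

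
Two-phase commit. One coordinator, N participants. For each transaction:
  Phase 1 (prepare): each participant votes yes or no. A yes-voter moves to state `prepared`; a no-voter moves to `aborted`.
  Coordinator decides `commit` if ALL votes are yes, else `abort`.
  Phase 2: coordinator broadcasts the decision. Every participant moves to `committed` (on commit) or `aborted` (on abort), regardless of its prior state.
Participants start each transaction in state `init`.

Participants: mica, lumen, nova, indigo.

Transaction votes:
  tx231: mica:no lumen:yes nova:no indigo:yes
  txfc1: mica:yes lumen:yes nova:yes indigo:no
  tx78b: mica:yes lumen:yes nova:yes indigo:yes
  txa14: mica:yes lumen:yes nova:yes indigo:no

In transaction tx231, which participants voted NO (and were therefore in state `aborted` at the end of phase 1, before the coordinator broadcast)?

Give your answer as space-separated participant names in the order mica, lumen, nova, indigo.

Txn tx231 phase 1: mica no -> aborted; lumen yes -> prepared; nova no -> aborted; indigo yes -> prepared

Answer: mica nova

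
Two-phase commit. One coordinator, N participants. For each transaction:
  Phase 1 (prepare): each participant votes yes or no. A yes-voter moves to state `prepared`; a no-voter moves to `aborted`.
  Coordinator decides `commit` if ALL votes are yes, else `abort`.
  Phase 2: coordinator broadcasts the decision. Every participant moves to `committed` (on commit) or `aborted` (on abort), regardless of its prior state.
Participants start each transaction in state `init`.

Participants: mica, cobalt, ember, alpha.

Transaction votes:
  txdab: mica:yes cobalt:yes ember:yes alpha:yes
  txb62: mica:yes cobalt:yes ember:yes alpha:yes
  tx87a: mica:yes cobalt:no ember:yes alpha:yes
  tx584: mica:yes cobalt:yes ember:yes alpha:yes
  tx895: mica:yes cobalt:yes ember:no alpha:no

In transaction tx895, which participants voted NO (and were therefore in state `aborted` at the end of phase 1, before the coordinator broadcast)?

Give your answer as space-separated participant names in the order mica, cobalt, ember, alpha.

Answer: ember alpha

Derivation:
Txn tx895 phase 1: mica yes -> prepared; cobalt yes -> prepared; ember no -> aborted; alpha no -> aborted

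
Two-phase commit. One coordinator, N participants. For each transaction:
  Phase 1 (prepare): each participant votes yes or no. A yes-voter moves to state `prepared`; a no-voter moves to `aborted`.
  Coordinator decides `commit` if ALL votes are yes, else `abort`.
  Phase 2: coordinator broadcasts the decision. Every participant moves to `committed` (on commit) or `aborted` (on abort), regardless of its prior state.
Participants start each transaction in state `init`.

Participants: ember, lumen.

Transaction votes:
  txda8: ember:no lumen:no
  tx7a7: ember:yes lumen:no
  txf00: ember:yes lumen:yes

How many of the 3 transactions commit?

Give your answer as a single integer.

txda8: no from ember, lumen -> abort (commits=0)
tx7a7: no from lumen -> abort (commits=0)
txf00: all yes -> commit (commits=1)

Answer: 1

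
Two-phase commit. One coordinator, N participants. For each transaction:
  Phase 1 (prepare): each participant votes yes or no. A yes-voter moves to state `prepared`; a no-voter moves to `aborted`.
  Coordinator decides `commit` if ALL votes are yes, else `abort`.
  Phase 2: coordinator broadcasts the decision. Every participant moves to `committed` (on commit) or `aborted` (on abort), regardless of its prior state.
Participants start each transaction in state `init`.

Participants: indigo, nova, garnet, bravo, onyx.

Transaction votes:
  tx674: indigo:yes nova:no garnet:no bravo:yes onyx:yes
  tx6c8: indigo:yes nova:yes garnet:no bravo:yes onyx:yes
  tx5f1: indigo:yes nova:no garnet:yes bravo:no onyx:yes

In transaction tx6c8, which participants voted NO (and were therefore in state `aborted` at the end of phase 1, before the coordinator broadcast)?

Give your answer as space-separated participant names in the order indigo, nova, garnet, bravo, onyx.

Answer: garnet

Derivation:
Txn tx6c8 phase 1: indigo yes -> prepared; nova yes -> prepared; garnet no -> aborted; bravo yes -> prepared; onyx yes -> prepared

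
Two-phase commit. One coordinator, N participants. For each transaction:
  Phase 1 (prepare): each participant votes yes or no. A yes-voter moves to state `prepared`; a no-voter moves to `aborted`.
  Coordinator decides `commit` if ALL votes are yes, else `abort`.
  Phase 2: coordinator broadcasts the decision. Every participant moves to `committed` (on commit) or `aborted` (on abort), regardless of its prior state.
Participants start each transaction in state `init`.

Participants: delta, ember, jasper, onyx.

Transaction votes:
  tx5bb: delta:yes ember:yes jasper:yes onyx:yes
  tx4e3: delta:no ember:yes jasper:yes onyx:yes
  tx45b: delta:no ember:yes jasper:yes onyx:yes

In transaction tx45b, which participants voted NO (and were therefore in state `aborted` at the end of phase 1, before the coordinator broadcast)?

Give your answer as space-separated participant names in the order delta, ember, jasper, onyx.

Txn tx45b phase 1: delta no -> aborted; ember yes -> prepared; jasper yes -> prepared; onyx yes -> prepared

Answer: delta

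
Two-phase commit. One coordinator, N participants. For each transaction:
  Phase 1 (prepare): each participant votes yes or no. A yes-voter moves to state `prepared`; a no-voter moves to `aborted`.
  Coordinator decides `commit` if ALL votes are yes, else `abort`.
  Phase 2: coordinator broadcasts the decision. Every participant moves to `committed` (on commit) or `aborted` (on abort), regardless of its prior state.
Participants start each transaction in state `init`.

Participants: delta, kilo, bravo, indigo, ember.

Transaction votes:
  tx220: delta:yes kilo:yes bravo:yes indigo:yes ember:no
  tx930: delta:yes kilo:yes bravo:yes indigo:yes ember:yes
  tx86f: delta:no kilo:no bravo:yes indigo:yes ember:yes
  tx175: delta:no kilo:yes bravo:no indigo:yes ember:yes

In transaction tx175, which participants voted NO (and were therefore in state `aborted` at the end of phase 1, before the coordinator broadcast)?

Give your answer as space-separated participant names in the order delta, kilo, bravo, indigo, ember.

Answer: delta bravo

Derivation:
Txn tx175 phase 1: delta no -> aborted; kilo yes -> prepared; bravo no -> aborted; indigo yes -> prepared; ember yes -> prepared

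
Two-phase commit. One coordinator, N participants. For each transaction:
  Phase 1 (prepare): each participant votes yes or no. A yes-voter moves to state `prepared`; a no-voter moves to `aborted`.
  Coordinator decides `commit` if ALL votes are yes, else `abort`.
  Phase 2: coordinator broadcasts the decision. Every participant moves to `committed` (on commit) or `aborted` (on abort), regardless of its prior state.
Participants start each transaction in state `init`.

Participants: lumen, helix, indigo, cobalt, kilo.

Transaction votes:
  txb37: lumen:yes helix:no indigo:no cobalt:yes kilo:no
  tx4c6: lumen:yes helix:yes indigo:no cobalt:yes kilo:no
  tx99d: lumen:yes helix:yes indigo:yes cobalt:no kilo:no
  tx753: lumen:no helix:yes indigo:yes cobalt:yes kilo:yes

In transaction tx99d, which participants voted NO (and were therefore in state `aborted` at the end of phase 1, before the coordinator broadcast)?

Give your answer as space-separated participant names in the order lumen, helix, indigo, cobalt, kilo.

Txn tx99d phase 1: lumen yes -> prepared; helix yes -> prepared; indigo yes -> prepared; cobalt no -> aborted; kilo no -> aborted

Answer: cobalt kilo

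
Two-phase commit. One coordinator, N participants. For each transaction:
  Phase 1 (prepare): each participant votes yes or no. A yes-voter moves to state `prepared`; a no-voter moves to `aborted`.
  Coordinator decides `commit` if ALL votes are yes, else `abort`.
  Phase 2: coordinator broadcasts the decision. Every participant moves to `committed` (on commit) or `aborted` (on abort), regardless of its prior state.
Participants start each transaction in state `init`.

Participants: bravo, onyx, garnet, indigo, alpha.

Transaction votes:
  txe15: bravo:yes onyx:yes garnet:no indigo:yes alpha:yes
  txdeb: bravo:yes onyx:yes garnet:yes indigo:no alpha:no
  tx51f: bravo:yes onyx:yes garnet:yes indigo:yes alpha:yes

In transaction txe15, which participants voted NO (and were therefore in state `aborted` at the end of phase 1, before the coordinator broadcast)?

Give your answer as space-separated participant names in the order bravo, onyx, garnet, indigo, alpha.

Answer: garnet

Derivation:
Txn txe15 phase 1: bravo yes -> prepared; onyx yes -> prepared; garnet no -> aborted; indigo yes -> prepared; alpha yes -> prepared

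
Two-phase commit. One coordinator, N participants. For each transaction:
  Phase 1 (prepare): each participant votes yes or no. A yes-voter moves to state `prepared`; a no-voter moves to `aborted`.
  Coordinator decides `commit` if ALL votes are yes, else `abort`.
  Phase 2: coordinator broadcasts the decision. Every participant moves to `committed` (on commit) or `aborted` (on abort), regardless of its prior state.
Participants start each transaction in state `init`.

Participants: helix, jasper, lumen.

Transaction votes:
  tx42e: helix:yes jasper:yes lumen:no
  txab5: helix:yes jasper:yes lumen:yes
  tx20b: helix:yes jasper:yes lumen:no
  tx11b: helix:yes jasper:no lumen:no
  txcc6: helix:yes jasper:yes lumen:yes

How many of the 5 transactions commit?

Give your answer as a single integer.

tx42e: no from lumen -> abort (commits=0)
txab5: all yes -> commit (commits=1)
tx20b: no from lumen -> abort (commits=1)
tx11b: no from jasper, lumen -> abort (commits=1)
txcc6: all yes -> commit (commits=2)

Answer: 2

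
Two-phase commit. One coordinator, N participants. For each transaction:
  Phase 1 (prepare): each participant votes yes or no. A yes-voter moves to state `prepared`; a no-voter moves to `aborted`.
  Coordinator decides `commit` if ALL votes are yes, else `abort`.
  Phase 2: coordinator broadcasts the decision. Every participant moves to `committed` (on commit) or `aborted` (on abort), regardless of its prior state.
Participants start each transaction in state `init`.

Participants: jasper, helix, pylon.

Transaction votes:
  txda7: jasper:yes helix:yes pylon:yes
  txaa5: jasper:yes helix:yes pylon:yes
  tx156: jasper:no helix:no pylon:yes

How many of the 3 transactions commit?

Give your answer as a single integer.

txda7: all yes -> commit (commits=1)
txaa5: all yes -> commit (commits=2)
tx156: no from jasper, helix -> abort (commits=2)

Answer: 2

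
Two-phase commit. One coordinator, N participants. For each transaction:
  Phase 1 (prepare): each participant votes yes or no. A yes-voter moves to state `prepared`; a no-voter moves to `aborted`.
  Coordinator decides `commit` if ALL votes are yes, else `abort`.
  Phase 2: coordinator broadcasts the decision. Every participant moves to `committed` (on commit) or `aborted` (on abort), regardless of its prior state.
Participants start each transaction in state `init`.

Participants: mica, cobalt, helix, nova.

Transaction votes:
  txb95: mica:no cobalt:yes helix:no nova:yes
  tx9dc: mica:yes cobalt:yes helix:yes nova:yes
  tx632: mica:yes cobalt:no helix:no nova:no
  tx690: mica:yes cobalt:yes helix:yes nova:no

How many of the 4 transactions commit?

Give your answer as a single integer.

txb95: no from mica, helix -> abort (commits=0)
tx9dc: all yes -> commit (commits=1)
tx632: no from cobalt, helix, nova -> abort (commits=1)
tx690: no from nova -> abort (commits=1)

Answer: 1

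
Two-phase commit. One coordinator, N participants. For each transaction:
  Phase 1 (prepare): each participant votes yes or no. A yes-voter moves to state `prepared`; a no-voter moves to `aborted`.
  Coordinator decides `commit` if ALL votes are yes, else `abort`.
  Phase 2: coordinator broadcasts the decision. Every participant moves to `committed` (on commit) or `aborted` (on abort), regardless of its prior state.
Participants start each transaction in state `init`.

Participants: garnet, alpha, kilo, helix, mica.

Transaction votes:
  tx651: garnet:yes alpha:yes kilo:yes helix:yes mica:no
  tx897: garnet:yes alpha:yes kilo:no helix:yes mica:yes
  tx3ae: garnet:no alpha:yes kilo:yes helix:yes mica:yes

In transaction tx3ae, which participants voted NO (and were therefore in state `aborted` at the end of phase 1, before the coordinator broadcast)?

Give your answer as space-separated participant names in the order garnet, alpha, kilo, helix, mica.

Answer: garnet

Derivation:
Txn tx3ae phase 1: garnet no -> aborted; alpha yes -> prepared; kilo yes -> prepared; helix yes -> prepared; mica yes -> prepared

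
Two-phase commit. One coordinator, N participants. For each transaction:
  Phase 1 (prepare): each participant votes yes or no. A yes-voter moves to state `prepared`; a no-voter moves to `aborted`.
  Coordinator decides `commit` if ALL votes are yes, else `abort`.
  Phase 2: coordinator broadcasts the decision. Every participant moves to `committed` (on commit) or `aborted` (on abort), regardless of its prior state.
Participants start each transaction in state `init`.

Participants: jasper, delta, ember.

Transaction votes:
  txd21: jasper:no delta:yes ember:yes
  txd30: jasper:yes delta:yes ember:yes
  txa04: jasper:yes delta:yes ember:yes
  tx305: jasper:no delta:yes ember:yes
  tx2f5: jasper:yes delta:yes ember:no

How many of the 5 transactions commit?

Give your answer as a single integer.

Answer: 2

Derivation:
txd21: no from jasper -> abort (commits=0)
txd30: all yes -> commit (commits=1)
txa04: all yes -> commit (commits=2)
tx305: no from jasper -> abort (commits=2)
tx2f5: no from ember -> abort (commits=2)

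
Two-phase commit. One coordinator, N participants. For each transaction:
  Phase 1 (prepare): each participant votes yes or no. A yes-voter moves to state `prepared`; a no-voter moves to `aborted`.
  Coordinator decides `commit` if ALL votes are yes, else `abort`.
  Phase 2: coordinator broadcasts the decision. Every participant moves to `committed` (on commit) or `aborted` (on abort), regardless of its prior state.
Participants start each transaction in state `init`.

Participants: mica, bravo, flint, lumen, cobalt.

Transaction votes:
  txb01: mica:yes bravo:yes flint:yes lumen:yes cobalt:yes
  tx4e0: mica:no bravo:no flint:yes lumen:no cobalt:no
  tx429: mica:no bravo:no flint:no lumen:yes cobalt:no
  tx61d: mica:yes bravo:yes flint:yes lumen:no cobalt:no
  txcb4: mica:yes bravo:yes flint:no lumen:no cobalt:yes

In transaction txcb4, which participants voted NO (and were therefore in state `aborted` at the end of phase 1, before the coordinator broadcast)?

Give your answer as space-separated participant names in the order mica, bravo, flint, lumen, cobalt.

Answer: flint lumen

Derivation:
Txn txcb4 phase 1: mica yes -> prepared; bravo yes -> prepared; flint no -> aborted; lumen no -> aborted; cobalt yes -> prepared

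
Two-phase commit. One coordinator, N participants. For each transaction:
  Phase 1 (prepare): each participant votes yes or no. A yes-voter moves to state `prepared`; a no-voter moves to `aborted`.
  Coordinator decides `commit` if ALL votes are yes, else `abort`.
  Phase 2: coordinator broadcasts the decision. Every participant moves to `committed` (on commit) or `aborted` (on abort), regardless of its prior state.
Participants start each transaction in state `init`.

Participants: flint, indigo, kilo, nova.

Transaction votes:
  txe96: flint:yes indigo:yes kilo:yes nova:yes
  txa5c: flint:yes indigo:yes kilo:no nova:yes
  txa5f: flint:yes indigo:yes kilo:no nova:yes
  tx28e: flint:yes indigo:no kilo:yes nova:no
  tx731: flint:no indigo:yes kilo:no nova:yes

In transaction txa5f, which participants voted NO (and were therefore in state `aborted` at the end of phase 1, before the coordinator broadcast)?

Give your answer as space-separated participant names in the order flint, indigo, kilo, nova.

Answer: kilo

Derivation:
Txn txa5f phase 1: flint yes -> prepared; indigo yes -> prepared; kilo no -> aborted; nova yes -> prepared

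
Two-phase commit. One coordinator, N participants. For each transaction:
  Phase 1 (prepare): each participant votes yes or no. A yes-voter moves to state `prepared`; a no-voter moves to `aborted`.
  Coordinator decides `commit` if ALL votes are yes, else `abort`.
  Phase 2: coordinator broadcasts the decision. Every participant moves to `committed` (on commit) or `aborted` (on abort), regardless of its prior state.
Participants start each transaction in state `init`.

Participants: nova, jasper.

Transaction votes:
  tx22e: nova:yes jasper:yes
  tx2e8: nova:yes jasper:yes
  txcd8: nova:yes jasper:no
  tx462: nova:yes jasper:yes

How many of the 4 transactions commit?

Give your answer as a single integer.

tx22e: all yes -> commit (commits=1)
tx2e8: all yes -> commit (commits=2)
txcd8: no from jasper -> abort (commits=2)
tx462: all yes -> commit (commits=3)

Answer: 3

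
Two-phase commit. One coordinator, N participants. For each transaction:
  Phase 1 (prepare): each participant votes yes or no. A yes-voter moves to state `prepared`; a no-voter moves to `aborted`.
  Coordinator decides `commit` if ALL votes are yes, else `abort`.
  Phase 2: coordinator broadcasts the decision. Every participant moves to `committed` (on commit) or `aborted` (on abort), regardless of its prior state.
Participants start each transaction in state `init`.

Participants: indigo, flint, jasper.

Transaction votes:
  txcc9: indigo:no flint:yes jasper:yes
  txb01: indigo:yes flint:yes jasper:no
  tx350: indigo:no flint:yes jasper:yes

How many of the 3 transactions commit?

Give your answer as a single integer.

txcc9: no from indigo -> abort (commits=0)
txb01: no from jasper -> abort (commits=0)
tx350: no from indigo -> abort (commits=0)

Answer: 0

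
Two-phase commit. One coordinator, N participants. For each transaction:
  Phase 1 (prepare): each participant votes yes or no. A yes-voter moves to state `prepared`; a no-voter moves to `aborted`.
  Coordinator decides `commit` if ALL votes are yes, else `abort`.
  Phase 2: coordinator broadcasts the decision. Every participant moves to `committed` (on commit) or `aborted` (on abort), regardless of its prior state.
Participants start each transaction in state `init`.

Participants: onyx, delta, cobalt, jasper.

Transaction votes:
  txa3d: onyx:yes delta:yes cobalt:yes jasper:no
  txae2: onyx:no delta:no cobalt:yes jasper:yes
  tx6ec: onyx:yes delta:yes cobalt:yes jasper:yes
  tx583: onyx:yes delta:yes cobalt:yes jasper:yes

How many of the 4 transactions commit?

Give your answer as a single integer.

txa3d: no from jasper -> abort (commits=0)
txae2: no from onyx, delta -> abort (commits=0)
tx6ec: all yes -> commit (commits=1)
tx583: all yes -> commit (commits=2)

Answer: 2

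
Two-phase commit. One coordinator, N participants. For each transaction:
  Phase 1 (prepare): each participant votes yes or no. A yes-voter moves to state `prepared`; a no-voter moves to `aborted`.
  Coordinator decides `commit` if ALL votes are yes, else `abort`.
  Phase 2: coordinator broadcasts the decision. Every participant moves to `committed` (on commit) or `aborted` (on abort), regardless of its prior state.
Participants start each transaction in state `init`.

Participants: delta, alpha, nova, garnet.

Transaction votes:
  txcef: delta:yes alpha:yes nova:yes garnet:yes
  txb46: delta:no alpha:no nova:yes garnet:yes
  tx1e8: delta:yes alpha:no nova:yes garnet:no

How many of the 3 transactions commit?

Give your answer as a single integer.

txcef: all yes -> commit (commits=1)
txb46: no from delta, alpha -> abort (commits=1)
tx1e8: no from alpha, garnet -> abort (commits=1)

Answer: 1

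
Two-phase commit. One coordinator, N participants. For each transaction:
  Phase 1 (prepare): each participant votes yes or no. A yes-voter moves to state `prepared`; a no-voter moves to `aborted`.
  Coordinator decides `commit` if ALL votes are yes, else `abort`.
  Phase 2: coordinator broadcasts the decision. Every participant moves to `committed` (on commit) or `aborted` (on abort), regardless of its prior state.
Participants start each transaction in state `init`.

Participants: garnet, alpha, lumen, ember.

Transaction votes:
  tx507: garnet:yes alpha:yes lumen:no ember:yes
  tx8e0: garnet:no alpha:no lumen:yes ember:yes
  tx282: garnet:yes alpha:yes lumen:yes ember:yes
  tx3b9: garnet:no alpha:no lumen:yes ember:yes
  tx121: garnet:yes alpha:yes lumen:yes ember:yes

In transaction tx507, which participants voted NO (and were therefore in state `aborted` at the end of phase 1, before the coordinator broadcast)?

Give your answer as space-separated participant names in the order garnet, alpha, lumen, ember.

Txn tx507 phase 1: garnet yes -> prepared; alpha yes -> prepared; lumen no -> aborted; ember yes -> prepared

Answer: lumen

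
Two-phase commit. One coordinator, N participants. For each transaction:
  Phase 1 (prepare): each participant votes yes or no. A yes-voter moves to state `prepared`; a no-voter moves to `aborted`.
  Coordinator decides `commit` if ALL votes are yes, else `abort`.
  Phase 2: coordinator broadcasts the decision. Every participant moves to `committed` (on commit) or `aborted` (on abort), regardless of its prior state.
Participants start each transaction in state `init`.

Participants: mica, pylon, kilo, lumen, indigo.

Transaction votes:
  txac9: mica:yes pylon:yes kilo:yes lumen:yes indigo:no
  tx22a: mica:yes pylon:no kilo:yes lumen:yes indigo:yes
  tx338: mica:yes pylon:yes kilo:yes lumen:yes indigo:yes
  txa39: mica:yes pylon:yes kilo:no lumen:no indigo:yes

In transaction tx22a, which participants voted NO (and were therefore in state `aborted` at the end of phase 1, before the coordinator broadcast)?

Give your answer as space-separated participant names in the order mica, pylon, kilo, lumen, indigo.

Txn tx22a phase 1: mica yes -> prepared; pylon no -> aborted; kilo yes -> prepared; lumen yes -> prepared; indigo yes -> prepared

Answer: pylon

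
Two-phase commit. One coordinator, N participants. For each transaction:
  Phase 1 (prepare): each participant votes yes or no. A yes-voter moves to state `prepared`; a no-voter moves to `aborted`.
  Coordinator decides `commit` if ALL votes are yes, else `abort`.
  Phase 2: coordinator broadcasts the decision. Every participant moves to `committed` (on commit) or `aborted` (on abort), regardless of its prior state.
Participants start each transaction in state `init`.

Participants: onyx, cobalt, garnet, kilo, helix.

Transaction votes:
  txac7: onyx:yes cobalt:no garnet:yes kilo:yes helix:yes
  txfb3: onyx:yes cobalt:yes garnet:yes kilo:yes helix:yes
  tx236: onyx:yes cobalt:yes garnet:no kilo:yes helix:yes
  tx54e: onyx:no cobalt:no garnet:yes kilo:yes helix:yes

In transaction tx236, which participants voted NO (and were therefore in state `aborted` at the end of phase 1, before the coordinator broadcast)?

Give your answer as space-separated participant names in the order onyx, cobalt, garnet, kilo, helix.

Answer: garnet

Derivation:
Txn tx236 phase 1: onyx yes -> prepared; cobalt yes -> prepared; garnet no -> aborted; kilo yes -> prepared; helix yes -> prepared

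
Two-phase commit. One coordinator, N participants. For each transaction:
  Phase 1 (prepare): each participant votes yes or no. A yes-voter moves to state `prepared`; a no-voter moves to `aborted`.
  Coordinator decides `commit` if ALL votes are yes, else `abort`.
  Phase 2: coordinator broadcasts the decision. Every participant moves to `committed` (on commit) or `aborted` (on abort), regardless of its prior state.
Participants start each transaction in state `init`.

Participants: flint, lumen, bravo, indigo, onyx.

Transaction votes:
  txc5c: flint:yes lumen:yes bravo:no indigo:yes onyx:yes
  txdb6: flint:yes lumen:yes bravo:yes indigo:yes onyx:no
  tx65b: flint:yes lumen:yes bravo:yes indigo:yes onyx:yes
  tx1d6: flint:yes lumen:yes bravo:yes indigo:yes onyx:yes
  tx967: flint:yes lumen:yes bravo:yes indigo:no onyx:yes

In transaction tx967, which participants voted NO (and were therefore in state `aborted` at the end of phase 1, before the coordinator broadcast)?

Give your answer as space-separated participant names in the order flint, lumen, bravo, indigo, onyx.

Txn tx967 phase 1: flint yes -> prepared; lumen yes -> prepared; bravo yes -> prepared; indigo no -> aborted; onyx yes -> prepared

Answer: indigo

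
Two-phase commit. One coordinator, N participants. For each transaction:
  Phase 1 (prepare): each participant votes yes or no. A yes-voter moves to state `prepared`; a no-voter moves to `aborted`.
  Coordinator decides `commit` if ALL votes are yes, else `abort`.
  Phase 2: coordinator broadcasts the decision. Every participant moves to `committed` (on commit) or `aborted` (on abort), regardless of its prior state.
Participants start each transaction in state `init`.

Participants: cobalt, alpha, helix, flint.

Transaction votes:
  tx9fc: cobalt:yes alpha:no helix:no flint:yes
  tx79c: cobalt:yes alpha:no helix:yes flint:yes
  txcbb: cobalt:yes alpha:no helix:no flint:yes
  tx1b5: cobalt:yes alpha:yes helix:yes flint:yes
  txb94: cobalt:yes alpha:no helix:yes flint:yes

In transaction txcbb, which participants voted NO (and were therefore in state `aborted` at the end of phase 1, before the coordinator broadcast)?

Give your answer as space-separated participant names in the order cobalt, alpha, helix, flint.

Answer: alpha helix

Derivation:
Txn txcbb phase 1: cobalt yes -> prepared; alpha no -> aborted; helix no -> aborted; flint yes -> prepared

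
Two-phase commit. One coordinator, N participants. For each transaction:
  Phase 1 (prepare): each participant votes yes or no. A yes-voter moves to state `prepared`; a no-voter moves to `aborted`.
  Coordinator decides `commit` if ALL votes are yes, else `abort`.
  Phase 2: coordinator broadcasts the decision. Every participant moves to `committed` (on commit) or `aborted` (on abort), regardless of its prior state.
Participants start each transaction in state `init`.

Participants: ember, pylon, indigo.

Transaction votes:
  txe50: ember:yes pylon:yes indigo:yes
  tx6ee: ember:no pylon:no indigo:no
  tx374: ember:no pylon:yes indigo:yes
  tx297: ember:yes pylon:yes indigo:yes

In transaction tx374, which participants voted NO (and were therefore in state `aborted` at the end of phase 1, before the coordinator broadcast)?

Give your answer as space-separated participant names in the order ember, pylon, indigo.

Answer: ember

Derivation:
Txn tx374 phase 1: ember no -> aborted; pylon yes -> prepared; indigo yes -> prepared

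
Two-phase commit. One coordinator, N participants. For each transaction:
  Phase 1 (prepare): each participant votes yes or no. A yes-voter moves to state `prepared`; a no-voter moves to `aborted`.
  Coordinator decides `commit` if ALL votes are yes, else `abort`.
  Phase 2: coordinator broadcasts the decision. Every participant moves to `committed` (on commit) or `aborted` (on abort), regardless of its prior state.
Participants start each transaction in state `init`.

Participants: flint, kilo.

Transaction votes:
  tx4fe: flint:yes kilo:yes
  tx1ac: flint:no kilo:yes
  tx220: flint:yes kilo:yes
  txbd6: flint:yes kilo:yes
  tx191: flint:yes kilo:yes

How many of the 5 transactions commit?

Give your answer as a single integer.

Answer: 4

Derivation:
tx4fe: all yes -> commit (commits=1)
tx1ac: no from flint -> abort (commits=1)
tx220: all yes -> commit (commits=2)
txbd6: all yes -> commit (commits=3)
tx191: all yes -> commit (commits=4)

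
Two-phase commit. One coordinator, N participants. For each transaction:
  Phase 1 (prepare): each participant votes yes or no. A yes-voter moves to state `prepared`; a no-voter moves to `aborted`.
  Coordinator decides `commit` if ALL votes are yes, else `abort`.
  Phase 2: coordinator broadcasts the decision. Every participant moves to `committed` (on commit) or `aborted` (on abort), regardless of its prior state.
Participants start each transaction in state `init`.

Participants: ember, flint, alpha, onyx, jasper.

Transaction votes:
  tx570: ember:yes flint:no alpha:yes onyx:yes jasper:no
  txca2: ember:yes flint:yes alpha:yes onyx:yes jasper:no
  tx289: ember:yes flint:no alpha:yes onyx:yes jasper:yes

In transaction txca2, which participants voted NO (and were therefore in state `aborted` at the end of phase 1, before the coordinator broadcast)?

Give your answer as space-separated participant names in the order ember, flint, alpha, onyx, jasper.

Txn txca2 phase 1: ember yes -> prepared; flint yes -> prepared; alpha yes -> prepared; onyx yes -> prepared; jasper no -> aborted

Answer: jasper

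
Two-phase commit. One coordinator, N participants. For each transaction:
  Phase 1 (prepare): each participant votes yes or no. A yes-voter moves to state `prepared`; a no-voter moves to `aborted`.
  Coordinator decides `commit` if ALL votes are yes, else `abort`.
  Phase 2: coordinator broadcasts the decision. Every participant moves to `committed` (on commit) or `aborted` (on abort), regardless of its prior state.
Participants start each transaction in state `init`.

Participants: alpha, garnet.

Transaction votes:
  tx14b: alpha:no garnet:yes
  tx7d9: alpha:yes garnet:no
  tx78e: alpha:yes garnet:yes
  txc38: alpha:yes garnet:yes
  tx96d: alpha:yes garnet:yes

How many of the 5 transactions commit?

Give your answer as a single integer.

Answer: 3

Derivation:
tx14b: no from alpha -> abort (commits=0)
tx7d9: no from garnet -> abort (commits=0)
tx78e: all yes -> commit (commits=1)
txc38: all yes -> commit (commits=2)
tx96d: all yes -> commit (commits=3)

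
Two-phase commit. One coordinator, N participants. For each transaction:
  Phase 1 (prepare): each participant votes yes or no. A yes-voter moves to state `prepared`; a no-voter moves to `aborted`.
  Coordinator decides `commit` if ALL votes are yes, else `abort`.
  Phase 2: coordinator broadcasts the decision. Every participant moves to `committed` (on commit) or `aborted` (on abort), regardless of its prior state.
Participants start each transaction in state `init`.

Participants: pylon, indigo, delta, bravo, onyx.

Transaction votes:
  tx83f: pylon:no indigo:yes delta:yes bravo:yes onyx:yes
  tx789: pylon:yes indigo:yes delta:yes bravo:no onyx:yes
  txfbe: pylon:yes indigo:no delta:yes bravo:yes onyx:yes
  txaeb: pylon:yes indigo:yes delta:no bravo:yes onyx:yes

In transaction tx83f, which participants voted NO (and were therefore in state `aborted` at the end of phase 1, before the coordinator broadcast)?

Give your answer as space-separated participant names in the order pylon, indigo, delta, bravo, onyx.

Answer: pylon

Derivation:
Txn tx83f phase 1: pylon no -> aborted; indigo yes -> prepared; delta yes -> prepared; bravo yes -> prepared; onyx yes -> prepared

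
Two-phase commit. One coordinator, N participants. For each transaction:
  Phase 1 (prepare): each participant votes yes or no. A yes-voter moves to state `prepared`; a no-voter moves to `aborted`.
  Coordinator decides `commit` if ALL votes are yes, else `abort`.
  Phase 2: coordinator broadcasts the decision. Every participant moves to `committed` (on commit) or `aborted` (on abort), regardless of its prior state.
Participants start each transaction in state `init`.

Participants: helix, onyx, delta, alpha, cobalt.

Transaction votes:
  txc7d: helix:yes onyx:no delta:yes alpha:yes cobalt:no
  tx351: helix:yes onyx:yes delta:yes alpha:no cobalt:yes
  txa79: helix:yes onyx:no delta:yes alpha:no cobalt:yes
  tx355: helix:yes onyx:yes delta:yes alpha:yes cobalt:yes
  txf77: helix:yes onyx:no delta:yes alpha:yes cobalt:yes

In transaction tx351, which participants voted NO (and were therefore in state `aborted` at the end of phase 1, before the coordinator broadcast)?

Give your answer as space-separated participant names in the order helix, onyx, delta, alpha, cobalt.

Txn tx351 phase 1: helix yes -> prepared; onyx yes -> prepared; delta yes -> prepared; alpha no -> aborted; cobalt yes -> prepared

Answer: alpha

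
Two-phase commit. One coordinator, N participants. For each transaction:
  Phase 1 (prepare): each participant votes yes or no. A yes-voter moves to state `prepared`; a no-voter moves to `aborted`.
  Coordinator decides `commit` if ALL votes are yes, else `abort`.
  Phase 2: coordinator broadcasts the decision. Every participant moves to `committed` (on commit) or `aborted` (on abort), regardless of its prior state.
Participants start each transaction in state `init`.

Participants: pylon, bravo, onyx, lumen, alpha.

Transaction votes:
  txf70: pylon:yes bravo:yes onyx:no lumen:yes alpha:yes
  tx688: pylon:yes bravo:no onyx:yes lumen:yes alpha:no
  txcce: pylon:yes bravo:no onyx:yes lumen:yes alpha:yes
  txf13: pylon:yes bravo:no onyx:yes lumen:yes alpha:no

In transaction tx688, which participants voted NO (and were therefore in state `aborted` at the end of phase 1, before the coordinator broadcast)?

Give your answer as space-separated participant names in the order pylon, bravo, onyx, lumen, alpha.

Txn tx688 phase 1: pylon yes -> prepared; bravo no -> aborted; onyx yes -> prepared; lumen yes -> prepared; alpha no -> aborted

Answer: bravo alpha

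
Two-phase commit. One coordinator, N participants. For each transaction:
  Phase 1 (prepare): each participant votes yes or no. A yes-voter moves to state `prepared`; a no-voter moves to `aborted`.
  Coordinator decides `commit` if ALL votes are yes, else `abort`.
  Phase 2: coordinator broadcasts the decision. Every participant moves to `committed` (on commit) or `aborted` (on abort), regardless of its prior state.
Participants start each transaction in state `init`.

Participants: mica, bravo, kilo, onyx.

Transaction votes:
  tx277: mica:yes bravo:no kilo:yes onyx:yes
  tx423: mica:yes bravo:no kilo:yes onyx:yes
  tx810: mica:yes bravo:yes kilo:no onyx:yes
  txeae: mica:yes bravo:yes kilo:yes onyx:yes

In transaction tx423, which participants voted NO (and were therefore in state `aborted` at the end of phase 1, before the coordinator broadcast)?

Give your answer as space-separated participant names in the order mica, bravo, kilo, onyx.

Answer: bravo

Derivation:
Txn tx423 phase 1: mica yes -> prepared; bravo no -> aborted; kilo yes -> prepared; onyx yes -> prepared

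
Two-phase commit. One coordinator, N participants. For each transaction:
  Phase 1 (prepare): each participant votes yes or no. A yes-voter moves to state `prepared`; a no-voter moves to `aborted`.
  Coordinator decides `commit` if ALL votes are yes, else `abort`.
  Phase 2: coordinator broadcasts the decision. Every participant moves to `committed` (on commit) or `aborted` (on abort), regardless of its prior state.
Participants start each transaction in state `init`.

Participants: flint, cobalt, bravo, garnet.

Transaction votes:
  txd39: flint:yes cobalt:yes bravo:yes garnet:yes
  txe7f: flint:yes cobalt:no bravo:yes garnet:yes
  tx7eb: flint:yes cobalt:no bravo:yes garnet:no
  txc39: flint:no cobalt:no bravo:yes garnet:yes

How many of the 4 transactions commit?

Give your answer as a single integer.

txd39: all yes -> commit (commits=1)
txe7f: no from cobalt -> abort (commits=1)
tx7eb: no from cobalt, garnet -> abort (commits=1)
txc39: no from flint, cobalt -> abort (commits=1)

Answer: 1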